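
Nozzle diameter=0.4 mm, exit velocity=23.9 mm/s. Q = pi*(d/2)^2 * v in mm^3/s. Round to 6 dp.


A = pi*(0.4/2)^2 = 0.12566371 mm^2
Q = 0.12566371 * 23.9 = 3.003363 mm^3/s


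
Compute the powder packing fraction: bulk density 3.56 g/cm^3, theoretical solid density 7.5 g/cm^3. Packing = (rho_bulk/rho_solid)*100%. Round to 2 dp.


Packing = (3.56/7.5)*100 = 47.47 %


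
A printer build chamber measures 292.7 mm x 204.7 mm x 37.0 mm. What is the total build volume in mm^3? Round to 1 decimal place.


V = 292.7 * 204.7 * 37.0 = 2216880.5 mm^3


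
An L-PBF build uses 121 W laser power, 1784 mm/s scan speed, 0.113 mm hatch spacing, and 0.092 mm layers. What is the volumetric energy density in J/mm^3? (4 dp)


E = 121 / (1784*0.113*0.092) = 6.5242 J/mm^3


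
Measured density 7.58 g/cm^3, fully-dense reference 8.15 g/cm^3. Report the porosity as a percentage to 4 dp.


Porosity = (1-7.58/8.15)*100 = 6.9939 %


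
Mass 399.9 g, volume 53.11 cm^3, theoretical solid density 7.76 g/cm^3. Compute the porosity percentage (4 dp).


rho_part = 399.9 / 53.11 = 7.52965543 g/cm^3
Porosity = (1 - 7.52965543/7.76)*100 = 2.9684 %


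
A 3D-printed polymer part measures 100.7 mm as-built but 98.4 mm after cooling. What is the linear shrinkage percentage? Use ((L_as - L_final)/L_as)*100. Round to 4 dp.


Shrinkage = ((100.7-98.4)/100.7)*100 = 2.284 %


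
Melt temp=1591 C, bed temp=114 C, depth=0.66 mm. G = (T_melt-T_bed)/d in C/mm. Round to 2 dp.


G = (1591-114)/0.66 = 2237.88 C/mm


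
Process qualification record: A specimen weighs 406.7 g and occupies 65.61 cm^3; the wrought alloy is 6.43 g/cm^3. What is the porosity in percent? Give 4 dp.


rho_part = 406.7 / 65.61 = 6.19875019 g/cm^3
Porosity = (1 - 6.19875019/6.43)*100 = 3.5964 %


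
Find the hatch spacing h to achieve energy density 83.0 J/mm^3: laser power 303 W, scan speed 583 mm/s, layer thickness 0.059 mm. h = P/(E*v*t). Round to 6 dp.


h = 303 / (83.0*583*0.059) = 0.106131 mm


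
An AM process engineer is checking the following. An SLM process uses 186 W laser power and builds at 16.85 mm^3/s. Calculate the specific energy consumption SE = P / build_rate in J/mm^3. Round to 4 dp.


SE = 186 / 16.85 = 11.0386 J/mm^3


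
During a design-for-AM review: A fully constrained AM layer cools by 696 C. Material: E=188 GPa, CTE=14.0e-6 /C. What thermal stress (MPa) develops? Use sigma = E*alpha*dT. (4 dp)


sigma = 188*1000 * 14.0e-6 * 696 = 1831.872 MPa


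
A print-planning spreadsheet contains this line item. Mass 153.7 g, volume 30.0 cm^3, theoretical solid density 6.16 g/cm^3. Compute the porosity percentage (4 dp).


rho_part = 153.7 / 30.0 = 5.12333333 g/cm^3
Porosity = (1 - 5.12333333/6.16)*100 = 16.829 %


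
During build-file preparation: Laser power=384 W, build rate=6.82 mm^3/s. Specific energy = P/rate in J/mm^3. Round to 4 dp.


SE = 384 / 6.82 = 56.305 J/mm^3


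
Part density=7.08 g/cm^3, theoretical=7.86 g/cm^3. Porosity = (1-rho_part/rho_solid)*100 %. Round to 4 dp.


Porosity = (1-7.08/7.86)*100 = 9.9237 %


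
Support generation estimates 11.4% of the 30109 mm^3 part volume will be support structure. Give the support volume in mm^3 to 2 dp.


V_support = 30109 * 0.114 = 3432.43 mm^3


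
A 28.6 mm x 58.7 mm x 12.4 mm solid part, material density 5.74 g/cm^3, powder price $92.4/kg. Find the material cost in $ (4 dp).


V = 28.6 * 58.7 * 12.4 = 20817.368 mm^3 = 20.817368 cm^3
Mass = 20.817368 * 5.74 / 1000 = 0.11949169 kg
Cost = 0.11949169 * 92.4 = 11.041 $


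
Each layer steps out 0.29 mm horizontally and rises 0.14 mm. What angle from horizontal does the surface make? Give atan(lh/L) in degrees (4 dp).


angle = atan(0.14/0.29) = 25.7693 degrees


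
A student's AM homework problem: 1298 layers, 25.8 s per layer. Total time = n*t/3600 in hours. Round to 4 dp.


t = 1298 * 25.8 / 3600 = 9.3023 hrs


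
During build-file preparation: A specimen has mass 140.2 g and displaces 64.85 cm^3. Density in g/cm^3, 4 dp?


rho = 140.2 / 64.85 = 2.1619 g/cm^3


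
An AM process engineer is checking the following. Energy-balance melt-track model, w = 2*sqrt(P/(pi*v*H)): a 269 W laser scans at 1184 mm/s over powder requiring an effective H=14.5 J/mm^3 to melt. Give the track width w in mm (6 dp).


w = 2*sqrt(269/(pi*1184*14.5)) = 0.141244 mm


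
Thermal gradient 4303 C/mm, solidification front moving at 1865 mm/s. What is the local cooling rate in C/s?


CR = 4303 * 1865 = 8025095 C/s


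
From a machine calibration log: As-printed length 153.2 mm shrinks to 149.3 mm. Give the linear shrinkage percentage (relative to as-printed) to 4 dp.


Shrinkage = ((153.2-149.3)/153.2)*100 = 2.5457 %


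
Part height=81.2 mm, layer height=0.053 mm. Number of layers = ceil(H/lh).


Layers = ceil(81.2/0.053) = 1533


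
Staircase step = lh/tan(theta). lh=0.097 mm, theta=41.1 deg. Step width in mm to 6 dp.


step = 0.097 / tan(41.1) = 0.111193 mm


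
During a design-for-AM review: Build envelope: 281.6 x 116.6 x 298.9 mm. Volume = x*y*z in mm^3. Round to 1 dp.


V = 281.6 * 116.6 * 298.9 = 9814250.0 mm^3


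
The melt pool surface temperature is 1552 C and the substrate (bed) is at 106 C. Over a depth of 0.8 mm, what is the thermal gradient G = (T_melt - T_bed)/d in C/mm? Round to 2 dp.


G = (1552-106)/0.8 = 1807.5 C/mm


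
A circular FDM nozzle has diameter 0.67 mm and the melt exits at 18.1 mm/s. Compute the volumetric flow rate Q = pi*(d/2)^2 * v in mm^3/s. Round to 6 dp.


A = pi*(0.67/2)^2 = 0.35256524 mm^2
Q = 0.35256524 * 18.1 = 6.381431 mm^3/s


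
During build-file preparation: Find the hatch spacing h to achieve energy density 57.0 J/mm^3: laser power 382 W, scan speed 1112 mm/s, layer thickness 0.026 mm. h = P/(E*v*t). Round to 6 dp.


h = 382 / (57.0*1112*0.026) = 0.231798 mm


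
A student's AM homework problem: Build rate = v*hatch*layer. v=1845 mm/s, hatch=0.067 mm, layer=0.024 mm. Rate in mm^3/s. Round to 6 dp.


Rate = 1845 * 0.067 * 0.024 = 2.96676 mm^3/s


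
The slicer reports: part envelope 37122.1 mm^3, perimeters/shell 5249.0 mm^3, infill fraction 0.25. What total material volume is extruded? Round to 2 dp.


V_infill = (37122.1 - 5249.0) * 0.25 = 7968.28
V_total = 5249.0 + 7968.28 = 13217.28 mm^3


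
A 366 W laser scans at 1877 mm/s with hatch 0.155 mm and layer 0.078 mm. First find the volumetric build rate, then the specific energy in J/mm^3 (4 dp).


Build rate = 1877 * 0.155 * 0.078 = 22.69293 mm^3/s
SE = 366 / 22.69293 = 16.1284 J/mm^3


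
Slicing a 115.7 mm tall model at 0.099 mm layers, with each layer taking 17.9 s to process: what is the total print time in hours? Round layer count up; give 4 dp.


Layers = ceil(115.7/0.099) = 1169
t = 1169 * 17.9 / 3600 = 5.8125 hrs


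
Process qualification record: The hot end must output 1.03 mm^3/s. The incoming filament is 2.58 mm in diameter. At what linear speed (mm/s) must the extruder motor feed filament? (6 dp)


A = pi*(2.58/2)^2 = 5.227924
v = 1.03 / 5.227924 = 0.197019 mm/s


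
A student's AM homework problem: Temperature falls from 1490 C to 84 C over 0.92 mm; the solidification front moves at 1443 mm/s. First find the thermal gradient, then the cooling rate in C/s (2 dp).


G = (1490-84)/0.92 = 1528.26086957 C/mm
CR = 1528.26086957 * 1443 = 2205280.43 C/s


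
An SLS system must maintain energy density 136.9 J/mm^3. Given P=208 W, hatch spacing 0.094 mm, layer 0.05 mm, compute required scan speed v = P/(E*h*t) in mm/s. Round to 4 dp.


v = 208 / (136.9*0.094*0.05) = 323.2675 mm/s


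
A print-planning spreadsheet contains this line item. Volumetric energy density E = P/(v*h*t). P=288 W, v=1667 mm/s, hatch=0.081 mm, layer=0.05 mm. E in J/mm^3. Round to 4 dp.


E = 288 / (1667*0.081*0.05) = 42.6581 J/mm^3


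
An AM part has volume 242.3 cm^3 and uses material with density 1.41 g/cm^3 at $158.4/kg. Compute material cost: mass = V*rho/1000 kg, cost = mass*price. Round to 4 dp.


Mass = 242.3*1.41/1000 = 0.341643 kg
Cost = 0.341643 * 158.4 = 54.1163 $


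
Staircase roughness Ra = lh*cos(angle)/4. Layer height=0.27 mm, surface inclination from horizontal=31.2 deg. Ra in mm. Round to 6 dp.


Ra = 0.27 * cos(31.2) / 4 = 0.057737 mm


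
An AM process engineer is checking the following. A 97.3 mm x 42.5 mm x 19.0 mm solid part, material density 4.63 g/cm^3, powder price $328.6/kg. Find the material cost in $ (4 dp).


V = 97.3 * 42.5 * 19.0 = 78569.75 mm^3 = 78.56975 cm^3
Mass = 78.56975 * 4.63 / 1000 = 0.36377794 kg
Cost = 0.36377794 * 328.6 = 119.5374 $


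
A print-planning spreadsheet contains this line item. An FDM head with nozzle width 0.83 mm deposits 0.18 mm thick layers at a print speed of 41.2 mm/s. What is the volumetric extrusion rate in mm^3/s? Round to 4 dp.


Rate = 0.83 * 0.18 * 41.2 = 6.1553 mm^3/s


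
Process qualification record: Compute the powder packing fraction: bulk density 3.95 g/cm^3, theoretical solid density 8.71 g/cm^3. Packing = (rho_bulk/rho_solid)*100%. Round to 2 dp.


Packing = (3.95/8.71)*100 = 45.35 %


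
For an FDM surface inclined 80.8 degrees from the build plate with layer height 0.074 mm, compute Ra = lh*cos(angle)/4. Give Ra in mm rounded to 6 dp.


Ra = 0.074 * cos(80.8) / 4 = 0.002958 mm


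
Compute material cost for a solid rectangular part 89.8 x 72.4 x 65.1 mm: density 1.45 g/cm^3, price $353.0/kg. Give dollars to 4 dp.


V = 89.8 * 72.4 * 65.1 = 423248.952 mm^3 = 423.248952 cm^3
Mass = 423.248952 * 1.45 / 1000 = 0.61371098 kg
Cost = 0.61371098 * 353.0 = 216.64 $


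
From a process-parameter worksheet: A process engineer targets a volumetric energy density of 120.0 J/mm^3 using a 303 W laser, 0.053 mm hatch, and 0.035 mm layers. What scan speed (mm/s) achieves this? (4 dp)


v = 303 / (120.0*0.053*0.035) = 1361.186 mm/s


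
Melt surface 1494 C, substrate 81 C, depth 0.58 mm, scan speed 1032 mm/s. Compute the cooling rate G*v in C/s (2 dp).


G = (1494-81)/0.58 = 2436.20689655 C/mm
CR = 2436.20689655 * 1032 = 2514165.52 C/s


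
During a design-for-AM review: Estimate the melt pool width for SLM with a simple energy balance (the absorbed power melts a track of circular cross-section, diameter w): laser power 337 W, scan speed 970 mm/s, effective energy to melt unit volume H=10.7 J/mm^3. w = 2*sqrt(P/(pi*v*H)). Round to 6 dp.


w = 2*sqrt(337/(pi*970*10.7)) = 0.203326 mm


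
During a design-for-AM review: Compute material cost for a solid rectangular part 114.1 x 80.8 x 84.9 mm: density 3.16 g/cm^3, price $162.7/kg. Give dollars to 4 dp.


V = 114.1 * 80.8 * 84.9 = 782716.872 mm^3 = 782.716872 cm^3
Mass = 782.716872 * 3.16 / 1000 = 2.47338532 kg
Cost = 2.47338532 * 162.7 = 402.4198 $


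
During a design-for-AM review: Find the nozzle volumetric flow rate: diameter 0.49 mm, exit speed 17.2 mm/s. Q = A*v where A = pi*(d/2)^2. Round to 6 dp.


A = pi*(0.49/2)^2 = 0.1885741 mm^2
Q = 0.1885741 * 17.2 = 3.243475 mm^3/s


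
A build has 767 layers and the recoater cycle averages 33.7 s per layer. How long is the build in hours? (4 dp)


t = 767 * 33.7 / 3600 = 7.18 hrs


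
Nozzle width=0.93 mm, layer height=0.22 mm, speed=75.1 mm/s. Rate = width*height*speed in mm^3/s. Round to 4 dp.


Rate = 0.93 * 0.22 * 75.1 = 15.3655 mm^3/s


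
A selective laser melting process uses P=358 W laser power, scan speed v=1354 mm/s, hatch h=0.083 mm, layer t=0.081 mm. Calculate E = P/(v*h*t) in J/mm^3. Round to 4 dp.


E = 358 / (1354*0.083*0.081) = 39.3279 J/mm^3


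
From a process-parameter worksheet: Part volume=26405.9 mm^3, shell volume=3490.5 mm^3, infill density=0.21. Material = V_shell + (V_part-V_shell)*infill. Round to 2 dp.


V_infill = (26405.9 - 3490.5) * 0.21 = 4812.23
V_total = 3490.5 + 4812.23 = 8302.73 mm^3


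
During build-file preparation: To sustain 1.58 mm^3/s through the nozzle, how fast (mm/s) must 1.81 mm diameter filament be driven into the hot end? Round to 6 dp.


A = pi*(1.81/2)^2 = 2.573043
v = 1.58 / 2.573043 = 0.614059 mm/s


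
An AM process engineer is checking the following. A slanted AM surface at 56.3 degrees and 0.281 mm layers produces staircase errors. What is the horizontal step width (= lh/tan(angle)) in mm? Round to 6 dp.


step = 0.281 / tan(56.3) = 0.187404 mm


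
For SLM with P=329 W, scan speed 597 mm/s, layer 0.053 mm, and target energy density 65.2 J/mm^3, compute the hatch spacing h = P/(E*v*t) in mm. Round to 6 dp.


h = 329 / (65.2*597*0.053) = 0.159477 mm


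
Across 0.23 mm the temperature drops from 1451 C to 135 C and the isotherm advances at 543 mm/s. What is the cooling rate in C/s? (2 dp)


G = (1451-135)/0.23 = 5721.73913043 C/mm
CR = 5721.73913043 * 543 = 3106904.35 C/s


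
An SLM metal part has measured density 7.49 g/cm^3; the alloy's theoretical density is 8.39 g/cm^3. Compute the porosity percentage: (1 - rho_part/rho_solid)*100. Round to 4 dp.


Porosity = (1-7.49/8.39)*100 = 10.7271 %


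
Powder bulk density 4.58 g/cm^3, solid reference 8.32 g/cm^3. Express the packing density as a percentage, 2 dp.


Packing = (4.58/8.32)*100 = 55.05 %


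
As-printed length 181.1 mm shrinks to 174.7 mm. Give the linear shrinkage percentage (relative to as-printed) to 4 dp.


Shrinkage = ((181.1-174.7)/181.1)*100 = 3.534 %


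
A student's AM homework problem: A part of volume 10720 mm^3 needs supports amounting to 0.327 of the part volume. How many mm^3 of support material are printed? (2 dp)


V_support = 10720 * 0.327 = 3505.44 mm^3


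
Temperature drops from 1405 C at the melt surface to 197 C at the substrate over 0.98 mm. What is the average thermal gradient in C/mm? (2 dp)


G = (1405-197)/0.98 = 1232.65 C/mm


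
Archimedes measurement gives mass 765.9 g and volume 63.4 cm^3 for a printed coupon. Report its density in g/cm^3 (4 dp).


rho = 765.9 / 63.4 = 12.0804 g/cm^3


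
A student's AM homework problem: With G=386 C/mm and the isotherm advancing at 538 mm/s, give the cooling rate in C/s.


CR = 386 * 538 = 207668 C/s


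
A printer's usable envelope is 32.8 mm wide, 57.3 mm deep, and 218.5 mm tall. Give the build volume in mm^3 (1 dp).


V = 32.8 * 57.3 * 218.5 = 410657.6 mm^3


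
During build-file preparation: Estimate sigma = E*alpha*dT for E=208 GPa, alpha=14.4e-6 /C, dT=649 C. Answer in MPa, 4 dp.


sigma = 208*1000 * 14.4e-6 * 649 = 1943.8848 MPa


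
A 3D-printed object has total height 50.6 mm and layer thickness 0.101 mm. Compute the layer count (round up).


Layers = ceil(50.6/0.101) = 501


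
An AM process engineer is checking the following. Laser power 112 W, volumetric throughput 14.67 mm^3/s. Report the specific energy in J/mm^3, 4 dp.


SE = 112 / 14.67 = 7.6346 J/mm^3


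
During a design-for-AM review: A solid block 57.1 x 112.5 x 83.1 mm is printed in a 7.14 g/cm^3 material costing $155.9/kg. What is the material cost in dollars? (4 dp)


V = 57.1 * 112.5 * 83.1 = 533813.625 mm^3 = 533.813625 cm^3
Mass = 533.813625 * 7.14 / 1000 = 3.81142928 kg
Cost = 3.81142928 * 155.9 = 594.2018 $


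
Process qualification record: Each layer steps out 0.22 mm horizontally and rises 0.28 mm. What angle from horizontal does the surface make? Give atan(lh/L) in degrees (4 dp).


angle = atan(0.28/0.22) = 51.8428 degrees


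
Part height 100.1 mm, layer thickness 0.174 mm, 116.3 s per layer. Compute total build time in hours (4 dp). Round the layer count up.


Layers = ceil(100.1/0.174) = 576
t = 576 * 116.3 / 3600 = 18.608 hrs


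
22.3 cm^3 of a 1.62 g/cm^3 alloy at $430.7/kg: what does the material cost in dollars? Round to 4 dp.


Mass = 22.3*1.62/1000 = 0.036126 kg
Cost = 0.036126 * 430.7 = 15.5595 $


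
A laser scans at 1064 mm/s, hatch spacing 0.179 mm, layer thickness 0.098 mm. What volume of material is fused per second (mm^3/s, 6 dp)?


Rate = 1064 * 0.179 * 0.098 = 18.664688 mm^3/s


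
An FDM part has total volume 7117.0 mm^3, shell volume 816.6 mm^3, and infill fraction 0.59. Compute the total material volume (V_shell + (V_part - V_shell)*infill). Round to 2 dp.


V_infill = (7117.0 - 816.6) * 0.59 = 3717.24
V_total = 816.6 + 3717.24 = 4533.84 mm^3


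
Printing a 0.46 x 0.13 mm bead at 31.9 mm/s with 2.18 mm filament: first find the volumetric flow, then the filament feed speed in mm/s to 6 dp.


Q = 0.46 * 0.13 * 31.9 = 1.90762 mm^3/s
A_fil = pi*(2.18/2)^2 = 3.73252623 mm^2
v_feed = 1.90762 / 3.73252623 = 0.51108 mm/s


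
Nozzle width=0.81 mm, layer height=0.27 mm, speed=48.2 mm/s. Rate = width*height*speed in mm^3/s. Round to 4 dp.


Rate = 0.81 * 0.27 * 48.2 = 10.5413 mm^3/s


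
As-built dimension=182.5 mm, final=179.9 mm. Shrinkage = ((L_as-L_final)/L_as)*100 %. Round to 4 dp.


Shrinkage = ((182.5-179.9)/182.5)*100 = 1.4247 %


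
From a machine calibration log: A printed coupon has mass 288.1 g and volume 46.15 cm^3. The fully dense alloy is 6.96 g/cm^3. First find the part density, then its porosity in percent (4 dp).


rho_part = 288.1 / 46.15 = 6.24268689 g/cm^3
Porosity = (1 - 6.24268689/6.96)*100 = 10.3062 %


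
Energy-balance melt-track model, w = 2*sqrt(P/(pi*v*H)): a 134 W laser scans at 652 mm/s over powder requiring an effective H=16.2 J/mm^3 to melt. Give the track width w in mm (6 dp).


w = 2*sqrt(134/(pi*652*16.2)) = 0.127094 mm


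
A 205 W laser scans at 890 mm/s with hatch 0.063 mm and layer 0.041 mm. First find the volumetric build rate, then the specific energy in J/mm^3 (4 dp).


Build rate = 890 * 0.063 * 0.041 = 2.29887 mm^3/s
SE = 205 / 2.29887 = 89.1742 J/mm^3


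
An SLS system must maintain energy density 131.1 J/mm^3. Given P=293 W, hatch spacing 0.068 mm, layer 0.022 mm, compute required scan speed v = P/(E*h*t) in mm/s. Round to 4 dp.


v = 293 / (131.1*0.068*0.022) = 1493.9406 mm/s


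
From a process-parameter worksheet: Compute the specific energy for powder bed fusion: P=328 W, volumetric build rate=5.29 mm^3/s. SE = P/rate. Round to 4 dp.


SE = 328 / 5.29 = 62.0038 J/mm^3


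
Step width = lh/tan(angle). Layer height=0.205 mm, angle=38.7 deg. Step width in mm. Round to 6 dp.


step = 0.205 / tan(38.7) = 0.255882 mm


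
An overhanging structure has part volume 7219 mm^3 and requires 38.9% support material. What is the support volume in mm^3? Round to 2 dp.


V_support = 7219 * 0.389 = 2808.19 mm^3


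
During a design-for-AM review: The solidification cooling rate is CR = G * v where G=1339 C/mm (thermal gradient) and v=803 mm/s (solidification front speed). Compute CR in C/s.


CR = 1339 * 803 = 1075217 C/s


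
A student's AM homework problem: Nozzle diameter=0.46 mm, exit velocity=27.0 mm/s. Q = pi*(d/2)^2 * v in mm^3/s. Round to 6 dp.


A = pi*(0.46/2)^2 = 0.16619025 mm^2
Q = 0.16619025 * 27.0 = 4.487137 mm^3/s


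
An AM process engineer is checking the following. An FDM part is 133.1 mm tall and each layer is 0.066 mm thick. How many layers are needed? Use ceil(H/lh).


Layers = ceil(133.1/0.066) = 2017


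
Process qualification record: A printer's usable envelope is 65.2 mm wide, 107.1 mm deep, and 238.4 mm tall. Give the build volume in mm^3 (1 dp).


V = 65.2 * 107.1 * 238.4 = 1664728.1 mm^3


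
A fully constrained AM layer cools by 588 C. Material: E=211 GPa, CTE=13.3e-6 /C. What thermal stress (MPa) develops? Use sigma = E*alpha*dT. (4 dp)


sigma = 211*1000 * 13.3e-6 * 588 = 1650.1044 MPa


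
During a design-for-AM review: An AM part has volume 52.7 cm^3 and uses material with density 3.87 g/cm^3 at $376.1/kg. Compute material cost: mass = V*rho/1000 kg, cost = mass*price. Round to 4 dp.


Mass = 52.7*3.87/1000 = 0.203949 kg
Cost = 0.203949 * 376.1 = 76.7052 $


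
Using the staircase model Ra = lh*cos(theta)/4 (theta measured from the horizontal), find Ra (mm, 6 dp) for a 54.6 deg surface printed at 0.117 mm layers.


Ra = 0.117 * cos(54.6) / 4 = 0.016944 mm


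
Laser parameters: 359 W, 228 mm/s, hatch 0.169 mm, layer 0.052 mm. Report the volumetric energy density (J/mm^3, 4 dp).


E = 359 / (228*0.169*0.052) = 179.1718 J/mm^3


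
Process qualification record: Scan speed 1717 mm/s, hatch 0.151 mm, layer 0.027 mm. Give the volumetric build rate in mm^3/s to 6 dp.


Rate = 1717 * 0.151 * 0.027 = 7.000209 mm^3/s


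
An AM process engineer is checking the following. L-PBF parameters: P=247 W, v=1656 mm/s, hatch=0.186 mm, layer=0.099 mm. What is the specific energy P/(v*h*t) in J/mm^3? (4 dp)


Build rate = 1656 * 0.186 * 0.099 = 30.493584 mm^3/s
SE = 247 / 30.493584 = 8.1001 J/mm^3


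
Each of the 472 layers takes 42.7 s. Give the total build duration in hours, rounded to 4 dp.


t = 472 * 42.7 / 3600 = 5.5984 hrs


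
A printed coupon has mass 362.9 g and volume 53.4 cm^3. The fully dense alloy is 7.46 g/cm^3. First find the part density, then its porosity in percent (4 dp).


rho_part = 362.9 / 53.4 = 6.79588015 g/cm^3
Porosity = (1 - 6.79588015/7.46)*100 = 8.9024 %


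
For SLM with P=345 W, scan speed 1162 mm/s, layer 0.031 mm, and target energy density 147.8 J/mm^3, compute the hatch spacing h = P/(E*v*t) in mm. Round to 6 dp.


h = 345 / (147.8*1162*0.031) = 0.0648 mm


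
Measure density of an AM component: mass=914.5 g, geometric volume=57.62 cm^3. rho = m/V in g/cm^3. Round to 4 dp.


rho = 914.5 / 57.62 = 15.8712 g/cm^3


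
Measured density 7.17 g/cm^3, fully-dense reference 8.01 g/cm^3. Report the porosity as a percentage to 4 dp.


Porosity = (1-7.17/8.01)*100 = 10.4869 %


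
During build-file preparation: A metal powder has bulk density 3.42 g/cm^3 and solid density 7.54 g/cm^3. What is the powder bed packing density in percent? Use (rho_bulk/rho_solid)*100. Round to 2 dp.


Packing = (3.42/7.54)*100 = 45.36 %


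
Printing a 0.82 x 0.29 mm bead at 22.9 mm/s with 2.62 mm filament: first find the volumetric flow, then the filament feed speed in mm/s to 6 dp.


Q = 0.82 * 0.29 * 22.9 = 5.44562 mm^3/s
A_fil = pi*(2.62/2)^2 = 5.39128715 mm^2
v_feed = 5.44562 / 5.39128715 = 1.010078 mm/s


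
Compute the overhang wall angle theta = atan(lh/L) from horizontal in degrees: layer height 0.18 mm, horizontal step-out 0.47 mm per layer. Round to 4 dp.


angle = atan(0.18/0.47) = 20.9558 degrees


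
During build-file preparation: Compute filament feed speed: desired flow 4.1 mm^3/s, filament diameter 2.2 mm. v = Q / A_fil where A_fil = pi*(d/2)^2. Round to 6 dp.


A = pi*(2.2/2)^2 = 3.801327
v = 4.1 / 3.801327 = 1.078571 mm/s


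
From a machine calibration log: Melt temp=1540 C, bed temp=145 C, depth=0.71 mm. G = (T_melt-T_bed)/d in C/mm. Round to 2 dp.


G = (1540-145)/0.71 = 1964.79 C/mm


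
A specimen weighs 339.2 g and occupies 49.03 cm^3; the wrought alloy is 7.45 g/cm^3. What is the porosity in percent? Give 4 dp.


rho_part = 339.2 / 49.03 = 6.91821334 g/cm^3
Porosity = (1 - 6.91821334/7.45)*100 = 7.1381 %


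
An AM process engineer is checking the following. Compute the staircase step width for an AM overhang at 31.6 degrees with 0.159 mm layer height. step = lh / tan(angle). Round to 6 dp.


step = 0.159 / tan(31.6) = 0.258451 mm


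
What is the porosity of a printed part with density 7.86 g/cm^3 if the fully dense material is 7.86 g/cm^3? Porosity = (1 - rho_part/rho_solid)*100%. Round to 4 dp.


Porosity = (1-7.86/7.86)*100 = 0.0 %


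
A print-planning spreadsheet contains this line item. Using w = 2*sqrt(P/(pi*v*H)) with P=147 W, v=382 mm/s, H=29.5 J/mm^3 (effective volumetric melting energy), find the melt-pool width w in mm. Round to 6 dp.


w = 2*sqrt(147/(pi*382*29.5)) = 0.128876 mm


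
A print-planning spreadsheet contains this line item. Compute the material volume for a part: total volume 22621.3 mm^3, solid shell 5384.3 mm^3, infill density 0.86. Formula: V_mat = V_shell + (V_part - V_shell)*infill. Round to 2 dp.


V_infill = (22621.3 - 5384.3) * 0.86 = 14823.82
V_total = 5384.3 + 14823.82 = 20208.12 mm^3


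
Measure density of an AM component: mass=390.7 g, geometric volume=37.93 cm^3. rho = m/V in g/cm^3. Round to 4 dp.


rho = 390.7 / 37.93 = 10.3006 g/cm^3


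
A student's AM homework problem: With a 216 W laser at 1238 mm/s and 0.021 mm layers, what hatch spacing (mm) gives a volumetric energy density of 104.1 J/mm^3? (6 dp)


h = 216 / (104.1*1238*0.021) = 0.079811 mm


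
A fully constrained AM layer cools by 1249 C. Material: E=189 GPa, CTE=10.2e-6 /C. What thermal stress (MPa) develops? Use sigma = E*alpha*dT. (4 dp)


sigma = 189*1000 * 10.2e-6 * 1249 = 2407.8222 MPa


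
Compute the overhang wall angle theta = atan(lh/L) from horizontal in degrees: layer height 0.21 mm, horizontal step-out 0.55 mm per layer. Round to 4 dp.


angle = atan(0.21/0.55) = 20.8978 degrees


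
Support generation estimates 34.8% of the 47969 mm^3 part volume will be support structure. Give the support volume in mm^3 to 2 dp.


V_support = 47969 * 0.348 = 16693.21 mm^3


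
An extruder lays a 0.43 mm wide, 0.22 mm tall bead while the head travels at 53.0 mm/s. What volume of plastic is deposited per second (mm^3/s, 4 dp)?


Rate = 0.43 * 0.22 * 53.0 = 5.0138 mm^3/s


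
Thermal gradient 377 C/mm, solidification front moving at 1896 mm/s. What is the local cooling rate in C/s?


CR = 377 * 1896 = 714792 C/s


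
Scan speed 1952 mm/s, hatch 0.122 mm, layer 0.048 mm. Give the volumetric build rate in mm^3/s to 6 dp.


Rate = 1952 * 0.122 * 0.048 = 11.430912 mm^3/s


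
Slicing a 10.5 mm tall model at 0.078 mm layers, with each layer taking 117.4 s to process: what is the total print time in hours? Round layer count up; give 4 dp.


Layers = ceil(10.5/0.078) = 135
t = 135 * 117.4 / 3600 = 4.4025 hrs


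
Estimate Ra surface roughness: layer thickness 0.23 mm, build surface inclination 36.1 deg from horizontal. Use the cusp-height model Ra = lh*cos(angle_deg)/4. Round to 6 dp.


Ra = 0.23 * cos(36.1) / 4 = 0.046459 mm


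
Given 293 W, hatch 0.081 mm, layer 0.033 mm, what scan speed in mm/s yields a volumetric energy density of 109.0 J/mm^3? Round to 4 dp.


v = 293 / (109.0*0.081*0.033) = 1005.6391 mm/s


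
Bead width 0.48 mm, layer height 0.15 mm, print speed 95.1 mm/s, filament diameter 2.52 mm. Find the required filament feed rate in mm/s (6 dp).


Q = 0.48 * 0.15 * 95.1 = 6.8472 mm^3/s
A_fil = pi*(2.52/2)^2 = 4.9875925 mm^2
v_feed = 6.8472 / 4.9875925 = 1.372847 mm/s


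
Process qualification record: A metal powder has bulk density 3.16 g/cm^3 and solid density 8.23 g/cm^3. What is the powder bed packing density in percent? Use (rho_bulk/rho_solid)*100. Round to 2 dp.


Packing = (3.16/8.23)*100 = 38.4 %


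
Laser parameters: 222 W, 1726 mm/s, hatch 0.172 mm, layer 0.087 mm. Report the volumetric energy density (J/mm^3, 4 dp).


E = 222 / (1726*0.172*0.087) = 8.5954 J/mm^3


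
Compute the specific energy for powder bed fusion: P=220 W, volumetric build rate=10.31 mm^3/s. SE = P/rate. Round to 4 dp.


SE = 220 / 10.31 = 21.3385 J/mm^3


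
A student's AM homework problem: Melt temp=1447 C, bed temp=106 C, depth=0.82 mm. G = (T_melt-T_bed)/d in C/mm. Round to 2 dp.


G = (1447-106)/0.82 = 1635.37 C/mm


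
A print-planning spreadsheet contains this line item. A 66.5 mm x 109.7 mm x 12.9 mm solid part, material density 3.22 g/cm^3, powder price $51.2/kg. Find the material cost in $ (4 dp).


V = 66.5 * 109.7 * 12.9 = 94106.145 mm^3 = 94.106145 cm^3
Mass = 94.106145 * 3.22 / 1000 = 0.30302179 kg
Cost = 0.30302179 * 51.2 = 15.5147 $


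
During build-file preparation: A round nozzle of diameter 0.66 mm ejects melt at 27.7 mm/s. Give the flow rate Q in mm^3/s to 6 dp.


A = pi*(0.66/2)^2 = 0.34211944 mm^2
Q = 0.34211944 * 27.7 = 9.476708 mm^3/s


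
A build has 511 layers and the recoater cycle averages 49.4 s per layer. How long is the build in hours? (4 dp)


t = 511 * 49.4 / 3600 = 7.0121 hrs


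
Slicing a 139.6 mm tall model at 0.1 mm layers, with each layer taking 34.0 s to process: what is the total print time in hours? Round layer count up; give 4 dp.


Layers = ceil(139.6/0.1) = 1396
t = 1396 * 34.0 / 3600 = 13.1844 hrs


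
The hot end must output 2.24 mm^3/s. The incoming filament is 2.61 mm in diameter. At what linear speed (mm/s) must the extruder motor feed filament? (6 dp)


A = pi*(2.61/2)^2 = 5.350211
v = 2.24 / 5.350211 = 0.418675 mm/s


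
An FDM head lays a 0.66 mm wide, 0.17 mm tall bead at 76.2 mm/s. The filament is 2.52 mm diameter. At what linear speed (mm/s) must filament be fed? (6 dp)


Q = 0.66 * 0.17 * 76.2 = 8.54964 mm^3/s
A_fil = pi*(2.52/2)^2 = 4.9875925 mm^2
v_feed = 8.54964 / 4.9875925 = 1.714182 mm/s


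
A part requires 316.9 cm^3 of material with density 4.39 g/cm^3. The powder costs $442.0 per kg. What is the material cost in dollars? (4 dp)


Mass = 316.9*4.39/1000 = 1.391191 kg
Cost = 1.391191 * 442.0 = 614.9064 $


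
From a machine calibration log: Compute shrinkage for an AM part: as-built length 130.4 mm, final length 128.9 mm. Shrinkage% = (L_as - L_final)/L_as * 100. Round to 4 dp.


Shrinkage = ((130.4-128.9)/130.4)*100 = 1.1503 %


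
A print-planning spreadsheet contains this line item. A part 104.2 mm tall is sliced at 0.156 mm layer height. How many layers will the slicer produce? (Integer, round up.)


Layers = ceil(104.2/0.156) = 668


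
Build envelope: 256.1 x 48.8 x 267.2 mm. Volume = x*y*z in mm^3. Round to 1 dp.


V = 256.1 * 48.8 * 267.2 = 3339380.1 mm^3


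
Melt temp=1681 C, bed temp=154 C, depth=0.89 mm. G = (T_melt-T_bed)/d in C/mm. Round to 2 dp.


G = (1681-154)/0.89 = 1715.73 C/mm


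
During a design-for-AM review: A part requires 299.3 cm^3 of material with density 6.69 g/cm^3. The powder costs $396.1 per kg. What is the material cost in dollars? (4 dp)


Mass = 299.3*6.69/1000 = 2.002317 kg
Cost = 2.002317 * 396.1 = 793.1178 $


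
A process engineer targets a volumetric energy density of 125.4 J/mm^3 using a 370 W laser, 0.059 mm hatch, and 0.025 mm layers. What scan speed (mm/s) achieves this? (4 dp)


v = 370 / (125.4*0.059*0.025) = 2000.3784 mm/s


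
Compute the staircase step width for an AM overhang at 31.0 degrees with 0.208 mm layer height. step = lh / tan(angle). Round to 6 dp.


step = 0.208 / tan(31.0) = 0.34617 mm


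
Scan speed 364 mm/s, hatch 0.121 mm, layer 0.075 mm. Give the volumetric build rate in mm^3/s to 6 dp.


Rate = 364 * 0.121 * 0.075 = 3.3033 mm^3/s


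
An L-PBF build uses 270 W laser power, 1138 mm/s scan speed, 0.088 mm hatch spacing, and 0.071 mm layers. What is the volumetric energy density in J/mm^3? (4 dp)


E = 270 / (1138*0.088*0.071) = 37.9735 J/mm^3


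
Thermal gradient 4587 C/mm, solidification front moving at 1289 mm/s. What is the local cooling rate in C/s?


CR = 4587 * 1289 = 5912643 C/s


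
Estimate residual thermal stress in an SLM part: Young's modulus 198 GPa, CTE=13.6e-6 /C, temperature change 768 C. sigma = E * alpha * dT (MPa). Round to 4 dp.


sigma = 198*1000 * 13.6e-6 * 768 = 2068.0704 MPa


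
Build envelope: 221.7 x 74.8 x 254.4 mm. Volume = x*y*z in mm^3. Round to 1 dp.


V = 221.7 * 74.8 * 254.4 = 4218755.9 mm^3


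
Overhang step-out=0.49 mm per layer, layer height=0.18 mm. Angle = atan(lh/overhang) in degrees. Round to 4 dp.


angle = atan(0.18/0.49) = 20.1707 degrees


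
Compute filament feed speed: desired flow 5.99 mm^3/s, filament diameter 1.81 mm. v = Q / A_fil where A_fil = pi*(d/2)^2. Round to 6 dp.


A = pi*(1.81/2)^2 = 2.573043
v = 5.99 / 2.573043 = 2.327983 mm/s


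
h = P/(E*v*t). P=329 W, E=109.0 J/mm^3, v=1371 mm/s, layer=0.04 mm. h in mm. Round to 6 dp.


h = 329 / (109.0*1371*0.04) = 0.055039 mm


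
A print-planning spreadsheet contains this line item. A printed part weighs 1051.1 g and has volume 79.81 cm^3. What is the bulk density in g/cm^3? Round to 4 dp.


rho = 1051.1 / 79.81 = 13.17 g/cm^3


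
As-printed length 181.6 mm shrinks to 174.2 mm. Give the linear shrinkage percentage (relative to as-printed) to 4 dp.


Shrinkage = ((181.6-174.2)/181.6)*100 = 4.0749 %


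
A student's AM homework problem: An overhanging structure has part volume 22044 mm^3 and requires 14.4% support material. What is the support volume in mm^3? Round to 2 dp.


V_support = 22044 * 0.144 = 3174.34 mm^3


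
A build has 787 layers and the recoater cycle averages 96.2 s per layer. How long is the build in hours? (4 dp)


t = 787 * 96.2 / 3600 = 21.0304 hrs


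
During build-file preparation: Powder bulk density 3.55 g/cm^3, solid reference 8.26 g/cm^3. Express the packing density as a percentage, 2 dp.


Packing = (3.55/8.26)*100 = 42.98 %


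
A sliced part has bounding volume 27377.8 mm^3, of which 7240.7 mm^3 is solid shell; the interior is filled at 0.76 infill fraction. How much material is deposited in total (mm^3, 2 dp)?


V_infill = (27377.8 - 7240.7) * 0.76 = 15304.2
V_total = 7240.7 + 15304.2 = 22544.9 mm^3


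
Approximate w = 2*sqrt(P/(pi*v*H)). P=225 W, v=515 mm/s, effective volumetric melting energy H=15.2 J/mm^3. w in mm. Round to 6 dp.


w = 2*sqrt(225/(pi*515*15.2)) = 0.191303 mm


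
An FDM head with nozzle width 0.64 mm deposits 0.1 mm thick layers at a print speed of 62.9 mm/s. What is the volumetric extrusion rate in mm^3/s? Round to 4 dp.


Rate = 0.64 * 0.1 * 62.9 = 4.0256 mm^3/s


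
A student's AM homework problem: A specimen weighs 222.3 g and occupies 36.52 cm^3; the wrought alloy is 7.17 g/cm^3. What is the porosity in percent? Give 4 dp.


rho_part = 222.3 / 36.52 = 6.08707558 g/cm^3
Porosity = (1 - 6.08707558/7.17)*100 = 15.1035 %


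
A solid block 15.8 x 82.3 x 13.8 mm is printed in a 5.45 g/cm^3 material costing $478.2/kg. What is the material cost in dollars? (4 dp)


V = 15.8 * 82.3 * 13.8 = 17944.692 mm^3 = 17.944692 cm^3
Mass = 17.944692 * 5.45 / 1000 = 0.09779857 kg
Cost = 0.09779857 * 478.2 = 46.7673 $


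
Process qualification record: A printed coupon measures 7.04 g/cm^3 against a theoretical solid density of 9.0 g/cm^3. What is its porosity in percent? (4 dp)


Porosity = (1-7.04/9.0)*100 = 21.7778 %


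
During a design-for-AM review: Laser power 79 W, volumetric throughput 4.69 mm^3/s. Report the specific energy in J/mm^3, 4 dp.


SE = 79 / 4.69 = 16.8443 J/mm^3


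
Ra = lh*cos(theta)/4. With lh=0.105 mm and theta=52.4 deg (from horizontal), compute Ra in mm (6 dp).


Ra = 0.105 * cos(52.4) / 4 = 0.016016 mm


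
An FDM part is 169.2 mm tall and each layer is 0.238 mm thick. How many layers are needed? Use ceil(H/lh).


Layers = ceil(169.2/0.238) = 711


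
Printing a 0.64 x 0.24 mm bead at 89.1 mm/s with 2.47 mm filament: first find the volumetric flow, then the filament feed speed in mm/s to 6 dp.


Q = 0.64 * 0.24 * 89.1 = 13.68576 mm^3/s
A_fil = pi*(2.47/2)^2 = 4.79163566 mm^2
v_feed = 13.68576 / 4.79163566 = 2.856177 mm/s


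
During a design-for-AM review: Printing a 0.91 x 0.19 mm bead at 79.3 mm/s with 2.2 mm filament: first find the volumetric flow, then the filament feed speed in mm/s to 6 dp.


Q = 0.91 * 0.19 * 79.3 = 13.71097 mm^3/s
A_fil = pi*(2.2/2)^2 = 3.80132711 mm^2
v_feed = 13.71097 / 3.80132711 = 3.60689 mm/s


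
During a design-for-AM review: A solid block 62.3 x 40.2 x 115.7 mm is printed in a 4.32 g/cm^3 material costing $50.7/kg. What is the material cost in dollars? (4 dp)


V = 62.3 * 40.2 * 115.7 = 289766.022 mm^3 = 289.766022 cm^3
Mass = 289.766022 * 4.32 / 1000 = 1.25178922 kg
Cost = 1.25178922 * 50.7 = 63.4657 $


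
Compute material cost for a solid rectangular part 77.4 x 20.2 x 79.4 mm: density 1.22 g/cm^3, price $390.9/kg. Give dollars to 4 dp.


V = 77.4 * 20.2 * 79.4 = 124140.312 mm^3 = 124.140312 cm^3
Mass = 124.140312 * 1.22 / 1000 = 0.15145118 kg
Cost = 0.15145118 * 390.9 = 59.2023 $


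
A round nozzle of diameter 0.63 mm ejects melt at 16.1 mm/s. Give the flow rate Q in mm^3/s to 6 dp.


A = pi*(0.63/2)^2 = 0.31172453 mm^2
Q = 0.31172453 * 16.1 = 5.018765 mm^3/s


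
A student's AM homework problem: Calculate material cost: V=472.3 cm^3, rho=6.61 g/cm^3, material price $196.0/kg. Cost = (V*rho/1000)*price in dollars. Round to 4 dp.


Mass = 472.3*6.61/1000 = 3.121903 kg
Cost = 3.121903 * 196.0 = 611.893 $


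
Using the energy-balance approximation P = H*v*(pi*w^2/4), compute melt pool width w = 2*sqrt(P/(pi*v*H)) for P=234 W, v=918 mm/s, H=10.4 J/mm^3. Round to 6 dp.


w = 2*sqrt(234/(pi*918*10.4)) = 0.176655 mm


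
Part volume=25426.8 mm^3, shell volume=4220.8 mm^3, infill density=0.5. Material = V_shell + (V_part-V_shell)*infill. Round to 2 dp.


V_infill = (25426.8 - 4220.8) * 0.5 = 10603.0
V_total = 4220.8 + 10603.0 = 14823.8 mm^3


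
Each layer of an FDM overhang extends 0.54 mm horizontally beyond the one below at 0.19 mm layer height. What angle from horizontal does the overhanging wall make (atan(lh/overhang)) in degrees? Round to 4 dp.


angle = atan(0.19/0.54) = 19.3845 degrees


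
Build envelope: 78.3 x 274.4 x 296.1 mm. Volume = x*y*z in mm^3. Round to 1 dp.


V = 78.3 * 274.4 * 296.1 = 6361862.5 mm^3


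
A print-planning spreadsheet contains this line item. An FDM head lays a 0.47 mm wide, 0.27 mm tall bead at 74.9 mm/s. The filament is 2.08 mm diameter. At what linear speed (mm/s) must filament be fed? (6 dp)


Q = 0.47 * 0.27 * 74.9 = 9.50481 mm^3/s
A_fil = pi*(2.08/2)^2 = 3.39794661 mm^2
v_feed = 9.50481 / 3.39794661 = 2.797222 mm/s


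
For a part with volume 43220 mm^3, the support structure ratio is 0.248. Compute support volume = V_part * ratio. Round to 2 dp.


V_support = 43220 * 0.248 = 10718.56 mm^3


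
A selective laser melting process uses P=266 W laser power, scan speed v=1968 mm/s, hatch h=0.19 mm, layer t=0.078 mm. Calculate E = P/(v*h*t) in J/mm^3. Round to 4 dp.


E = 266 / (1968*0.19*0.078) = 9.1203 J/mm^3


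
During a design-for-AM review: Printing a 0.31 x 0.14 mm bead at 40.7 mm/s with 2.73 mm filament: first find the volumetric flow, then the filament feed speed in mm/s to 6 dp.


Q = 0.31 * 0.14 * 40.7 = 1.76638 mm^3/s
A_fil = pi*(2.73/2)^2 = 5.85349397 mm^2
v_feed = 1.76638 / 5.85349397 = 0.301765 mm/s


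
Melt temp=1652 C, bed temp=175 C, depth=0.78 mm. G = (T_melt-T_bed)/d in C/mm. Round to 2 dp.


G = (1652-175)/0.78 = 1893.59 C/mm


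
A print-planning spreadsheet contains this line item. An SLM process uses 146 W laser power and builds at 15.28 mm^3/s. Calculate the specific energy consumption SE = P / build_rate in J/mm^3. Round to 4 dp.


SE = 146 / 15.28 = 9.555 J/mm^3


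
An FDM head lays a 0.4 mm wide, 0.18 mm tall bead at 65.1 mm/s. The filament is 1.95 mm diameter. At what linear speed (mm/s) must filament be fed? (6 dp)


Q = 0.4 * 0.18 * 65.1 = 4.6872 mm^3/s
A_fil = pi*(1.95/2)^2 = 2.98647652 mm^2
v_feed = 4.6872 / 2.98647652 = 1.569475 mm/s


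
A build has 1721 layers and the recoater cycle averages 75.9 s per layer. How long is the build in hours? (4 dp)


t = 1721 * 75.9 / 3600 = 36.2844 hrs


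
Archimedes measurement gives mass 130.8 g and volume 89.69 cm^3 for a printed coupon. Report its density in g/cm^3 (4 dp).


rho = 130.8 / 89.69 = 1.4584 g/cm^3


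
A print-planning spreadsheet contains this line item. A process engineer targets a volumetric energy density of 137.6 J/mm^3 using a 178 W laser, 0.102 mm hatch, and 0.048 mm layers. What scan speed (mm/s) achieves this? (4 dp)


v = 178 / (137.6*0.102*0.048) = 264.2166 mm/s
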